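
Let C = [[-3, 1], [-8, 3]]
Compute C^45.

[[-3, 1], [-8, 3]]

C² = I (check: tr C = 0 and det C = -1), so C^45 = C since 45 is odd.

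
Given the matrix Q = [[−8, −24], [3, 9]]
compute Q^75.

Q² = Q (a projection; rank 1, trace 1), so Q^75 = Q.

[[−8, −24], [3, 9]]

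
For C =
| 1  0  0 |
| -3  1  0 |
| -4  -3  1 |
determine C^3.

[[1, 0, 0], [-9, 1, 0], [15, -9, 1]]

C = I + N where N = [[0, 0, 0], [-3, 0, 0], [-4, -3, 0]] is strictly lower-triangular, so N^3 = 0.
(I + N)^3 = I + 3·N + 3·N^2 = [[1, 0, 0], [-9, 1, 0], [15, -9, 1]].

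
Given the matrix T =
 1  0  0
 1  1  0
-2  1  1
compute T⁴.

[[1, 0, 0], [4, 1, 0], [-2, 4, 1]]

T = I + N where N = [[0, 0, 0], [1, 0, 0], [-2, 1, 0]] is strictly lower-triangular, so N³ = 0.
(I + N)⁴ = I + 4·N + 6·N² = [[1, 0, 0], [4, 1, 0], [-2, 4, 1]].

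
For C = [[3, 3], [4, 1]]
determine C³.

[[111, 75], [100, 61]]

C² = [[21, 12], [16, 13]]
C³ = [[111, 75], [100, 61]]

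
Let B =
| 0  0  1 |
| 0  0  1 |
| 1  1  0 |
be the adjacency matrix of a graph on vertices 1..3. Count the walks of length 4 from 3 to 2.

The number of length-4 walks from vertex 3 to vertex 2 is entry (3,2) of B^4, where B is the adjacency matrix.
B^2 = [[1, 1, 0], [1, 1, 0], [0, 0, 2]]
B^3 = [[0, 0, 2], [0, 0, 2], [2, 2, 0]]
B^4 = [[2, 2, 0], [2, 2, 0], [0, 0, 4]]

0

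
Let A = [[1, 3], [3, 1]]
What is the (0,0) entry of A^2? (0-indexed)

10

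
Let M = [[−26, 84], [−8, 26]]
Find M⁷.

[[−1664, 5376], [−512, 1664]]

tr M = 0 and det M = −4, so the characteristic polynomial is λ² − (0)λ + (−4) with roots −2 and 2.
Eigenvectors give P = [[7, 3], [2, 1]] with P⁻¹ = [[1, −3], [−2, 7]], and M = P·diag(−2, 2)·P⁻¹.
Then M⁷ = P·diag(−128, 128)·P⁻¹ = [[−896, 384], [−256, 128]] · [[1, −3], [−2, 7]] = [[−1664, 5376], [−512, 1664]].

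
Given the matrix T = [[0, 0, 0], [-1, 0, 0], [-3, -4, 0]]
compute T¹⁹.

[[0, 0, 0], [0, 0, 0], [0, 0, 0]]

T is strictly triangular, hence nilpotent: T³ = 0, so T¹⁹ = 0.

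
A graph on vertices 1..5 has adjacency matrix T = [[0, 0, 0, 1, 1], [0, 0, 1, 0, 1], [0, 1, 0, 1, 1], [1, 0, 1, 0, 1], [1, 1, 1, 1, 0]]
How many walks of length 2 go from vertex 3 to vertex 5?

The number of length-2 walks from vertex 3 to vertex 5 is entry (3,5) of T^2, where T is the adjacency matrix.
T^2 = [[2, 1, 2, 1, 1], [1, 2, 1, 2, 1], [2, 1, 3, 1, 2], [1, 2, 1, 3, 2], [1, 1, 2, 2, 4]]

2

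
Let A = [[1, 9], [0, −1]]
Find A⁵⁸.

A² = I (check: tr A = 0 and det A = −1), so A⁵⁸ = I since 58 is even.

[[1, 0], [0, 1]]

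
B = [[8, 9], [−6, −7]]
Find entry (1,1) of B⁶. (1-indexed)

tr B = 1 and det B = −2, so the characteristic polynomial is λ² − (1)λ + (−2) with roots 2 and −1.
Eigenvectors give P = [[3, 1], [−2, −1]] with P⁻¹ = [[1, 1], [−2, −3]], and B = P·diag(2, −1)·P⁻¹.
Then B⁶ = P·diag(64, 1)·P⁻¹ = [[192, 1], [−128, −1]] · [[1, 1], [−2, −3]] = [[190, 189], [−126, −125]].

190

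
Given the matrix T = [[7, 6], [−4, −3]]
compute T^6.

[[2185, 2184], [−1456, −1455]]

tr T = 4 and det T = 3, so the characteristic polynomial is λ² − (4)λ + (3) with roots 1 and 3.
Eigenvectors give P = [[1, 3], [−1, −2]] with P⁻¹ = [[−2, −3], [1, 1]], and T = P·diag(1, 3)·P⁻¹.
Then T^6 = P·diag(1, 729)·P⁻¹ = [[1, 2187], [−1, −1458]] · [[−2, −3], [1, 1]] = [[2185, 2184], [−1456, −1455]].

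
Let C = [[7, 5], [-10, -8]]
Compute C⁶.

[[-601, -665], [1330, 1394]]

tr C = -1 and det C = -6, so the characteristic polynomial is λ² − (-1)λ + (-6) with roots -3 and 2.
Eigenvectors give P = [[-1, -1], [2, 1]] with P⁻¹ = [[1, 1], [-2, -1]], and C = P·diag(-3, 2)·P⁻¹.
Then C⁶ = P·diag(729, 64)·P⁻¹ = [[-729, -64], [1458, 64]] · [[1, 1], [-2, -1]] = [[-601, -665], [1330, 1394]].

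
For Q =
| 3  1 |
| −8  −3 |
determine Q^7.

[[3, 1], [−8, −3]]

Q² = I (check: tr Q = 0 and det Q = −1), so Q^7 = Q since 7 is odd.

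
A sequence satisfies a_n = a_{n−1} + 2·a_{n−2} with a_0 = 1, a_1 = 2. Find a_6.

With companion matrix C = [[1, 2], [1, 0]], [a_n, a_{n−1}]ᵀ = C·[a_{n−1}, a_{n−2}]ᵀ, so [a_6, a_5]ᵀ = C⁵·[a_1, a_0]ᵀ.
C⁵ = [[21, 22], [11, 10]], giving [a_6, a_5]ᵀ = [[64], [32]].

64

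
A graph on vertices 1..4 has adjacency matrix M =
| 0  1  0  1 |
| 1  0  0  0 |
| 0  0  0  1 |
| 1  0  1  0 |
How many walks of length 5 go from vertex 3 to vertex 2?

The number of length-5 walks from vertex 3 to vertex 2 is entry (3,2) of M⁵, where M is the adjacency matrix.
M² = [[2, 0, 1, 0], [0, 1, 0, 1], [1, 0, 1, 0], [0, 1, 0, 2]]
M³ = [[0, 2, 0, 3], [2, 0, 1, 0], [0, 1, 0, 2], [3, 0, 2, 0]]
M⁴ = [[5, 0, 3, 0], [0, 2, 0, 3], [3, 0, 2, 0], [0, 3, 0, 5]]
M⁵ = [[0, 5, 0, 8], [5, 0, 3, 0], [0, 3, 0, 5], [8, 0, 5, 0]]

3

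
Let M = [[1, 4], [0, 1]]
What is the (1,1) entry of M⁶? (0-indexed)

M = I + N where N = [[0, 4], [0, 0]] is strictly upper-triangular, so N² = 0.
(I + N)⁶ = I + 6·N = [[1, 24], [0, 1]].

1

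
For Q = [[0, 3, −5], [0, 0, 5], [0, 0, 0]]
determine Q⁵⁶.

Q is strictly triangular, hence nilpotent: Q³ = 0, so Q⁵⁶ = 0.

[[0, 0, 0], [0, 0, 0], [0, 0, 0]]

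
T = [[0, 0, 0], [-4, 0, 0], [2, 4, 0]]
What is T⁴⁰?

T is strictly triangular, hence nilpotent: T³ = 0, so T⁴⁰ = 0.

[[0, 0, 0], [0, 0, 0], [0, 0, 0]]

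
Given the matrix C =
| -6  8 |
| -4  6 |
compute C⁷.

[[-384, 512], [-256, 384]]

tr C = 0 and det C = -4, so the characteristic polynomial is λ² − (0)λ + (-4) with roots -2 and 2.
Eigenvectors give P = [[-2, 1], [-1, 1]] with P⁻¹ = [[-1, 1], [-1, 2]], and C = P·diag(-2, 2)·P⁻¹.
Then C⁷ = P·diag(-128, 128)·P⁻¹ = [[256, 128], [128, 128]] · [[-1, 1], [-1, 2]] = [[-384, 512], [-256, 384]].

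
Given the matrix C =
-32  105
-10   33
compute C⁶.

tr C = 1 and det C = -6, so the characteristic polynomial is λ² − (1)λ + (-6) with roots 3 and -2.
Eigenvectors give P = [[3, 7], [1, 2]] with P⁻¹ = [[-2, 7], [1, -3]], and C = P·diag(3, -2)·P⁻¹.
Then C⁶ = P·diag(729, 64)·P⁻¹ = [[2187, 448], [729, 128]] · [[-2, 7], [1, -3]] = [[-3926, 13965], [-1330, 4719]].

[[-3926, 13965], [-1330, 4719]]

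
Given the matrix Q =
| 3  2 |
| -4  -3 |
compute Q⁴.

Q² = I (check: tr Q = 0 and det Q = -1), so Q⁴ = I since 4 is even.

[[1, 0], [0, 1]]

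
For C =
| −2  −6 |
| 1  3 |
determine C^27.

[[−2, −6], [1, 3]]

C² = C (a projection; rank 1, trace 1), so C^27 = C.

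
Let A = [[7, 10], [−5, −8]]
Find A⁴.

[[−49, −130], [65, 146]]

tr A = −1 and det A = −6, so the characteristic polynomial is λ² − (−1)λ + (−6) with roots 2 and −3.
Eigenvectors give P = [[2, −1], [−1, 1]] with P⁻¹ = [[1, 1], [1, 2]], and A = P·diag(2, −3)·P⁻¹.
Then A⁴ = P·diag(16, 81)·P⁻¹ = [[32, −81], [−16, 81]] · [[1, 1], [1, 2]] = [[−49, −130], [65, 146]].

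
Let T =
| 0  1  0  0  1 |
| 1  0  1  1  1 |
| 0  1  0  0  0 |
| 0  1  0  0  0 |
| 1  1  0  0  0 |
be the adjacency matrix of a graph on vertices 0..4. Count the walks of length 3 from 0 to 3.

The number of length-3 walks from vertex 0 to vertex 3 is entry (0,3) of T³, where T is the adjacency matrix.
T² = [[2, 1, 1, 1, 1], [1, 4, 0, 0, 1], [1, 0, 1, 1, 1], [1, 0, 1, 1, 1], [1, 1, 1, 1, 2]]
T³ = [[2, 5, 1, 1, 3], [5, 2, 4, 4, 5], [1, 4, 0, 0, 1], [1, 4, 0, 0, 1], [3, 5, 1, 1, 2]]

1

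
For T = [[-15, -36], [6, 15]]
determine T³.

[[-135, -324], [54, 135]]

tr T = 0 and det T = -9, so the characteristic polynomial is λ² − (0)λ + (-9) with roots -3 and 3.
Eigenvectors give P = [[3, 2], [-1, -1]] with P⁻¹ = [[1, 2], [-1, -3]], and T = P·diag(-3, 3)·P⁻¹.
Then T³ = P·diag(-27, 27)·P⁻¹ = [[-81, 54], [27, -27]] · [[1, 2], [-1, -3]] = [[-135, -324], [54, 135]].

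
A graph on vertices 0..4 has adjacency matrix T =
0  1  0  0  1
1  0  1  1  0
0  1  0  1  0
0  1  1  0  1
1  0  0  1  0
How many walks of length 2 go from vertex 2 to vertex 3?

The number of length-2 walks from vertex 2 to vertex 3 is entry (2,3) of T^2, where T is the adjacency matrix.
T^2 = [[2, 0, 1, 2, 0], [0, 3, 1, 1, 2], [1, 1, 2, 1, 1], [2, 1, 1, 3, 0], [0, 2, 1, 0, 2]]

1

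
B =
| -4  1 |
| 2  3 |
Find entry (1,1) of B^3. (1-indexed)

B^2 = [[18, -1], [-2, 11]]
B^3 = [[-74, 15], [30, 31]]

-74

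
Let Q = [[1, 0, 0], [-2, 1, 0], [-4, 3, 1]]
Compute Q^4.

[[1, 0, 0], [-8, 1, 0], [-52, 12, 1]]

Q = I + N where N = [[0, 0, 0], [-2, 0, 0], [-4, 3, 0]] is strictly lower-triangular, so N^3 = 0.
(I + N)^4 = I + 4·N + 6·N^2 = [[1, 0, 0], [-8, 1, 0], [-52, 12, 1]].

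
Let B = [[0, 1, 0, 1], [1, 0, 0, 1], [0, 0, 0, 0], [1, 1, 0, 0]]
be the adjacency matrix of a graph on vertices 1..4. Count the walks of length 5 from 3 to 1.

The number of length-5 walks from vertex 3 to vertex 1 is entry (3,1) of B⁵, where B is the adjacency matrix.
B² = [[2, 1, 0, 1], [1, 2, 0, 1], [0, 0, 0, 0], [1, 1, 0, 2]]
B³ = [[2, 3, 0, 3], [3, 2, 0, 3], [0, 0, 0, 0], [3, 3, 0, 2]]
B⁴ = [[6, 5, 0, 5], [5, 6, 0, 5], [0, 0, 0, 0], [5, 5, 0, 6]]
B⁵ = [[10, 11, 0, 11], [11, 10, 0, 11], [0, 0, 0, 0], [11, 11, 0, 10]]

0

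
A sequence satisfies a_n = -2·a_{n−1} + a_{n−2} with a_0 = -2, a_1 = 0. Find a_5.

With companion matrix M = [[-2, 1], [1, 0]], [a_n, a_{n−1}]ᵀ = M·[a_{n−1}, a_{n−2}]ᵀ, so [a_5, a_4]ᵀ = M⁴·[a_1, a_0]ᵀ.
M⁴ = [[29, -12], [-12, 5]], giving [a_5, a_4]ᵀ = [[24], [-10]].

24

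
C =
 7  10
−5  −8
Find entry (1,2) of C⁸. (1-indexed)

tr C = −1 and det C = −6, so the characteristic polynomial is λ² − (−1)λ + (−6) with roots 2 and −3.
Eigenvectors give P = [[−2, −1], [1, 1]] with P⁻¹ = [[−1, −1], [1, 2]], and C = P·diag(2, −3)·P⁻¹.
Then C⁸ = P·diag(256, 6561)·P⁻¹ = [[−512, −6561], [256, 6561]] · [[−1, −1], [1, 2]] = [[−6049, −12610], [6305, 12866]].

−12610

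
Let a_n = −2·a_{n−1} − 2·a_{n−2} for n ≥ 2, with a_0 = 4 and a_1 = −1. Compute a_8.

With companion matrix B = [[−2, −2], [1, 0]], [a_n, a_{n−1}]ᵀ = B·[a_{n−1}, a_{n−2}]ᵀ, so [a_8, a_7]ᵀ = B⁷·[a_1, a_0]ᵀ.
B⁷ = [[0, 16], [−8, −16]], giving [a_8, a_7]ᵀ = [[64], [−56]].

64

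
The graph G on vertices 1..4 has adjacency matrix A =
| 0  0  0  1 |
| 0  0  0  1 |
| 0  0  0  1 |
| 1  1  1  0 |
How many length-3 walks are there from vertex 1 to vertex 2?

0

The number of length-3 walks from vertex 1 to vertex 2 is entry (1,2) of A³, where A is the adjacency matrix.
A² = [[1, 1, 1, 0], [1, 1, 1, 0], [1, 1, 1, 0], [0, 0, 0, 3]]
A³ = [[0, 0, 0, 3], [0, 0, 0, 3], [0, 0, 0, 3], [3, 3, 3, 0]]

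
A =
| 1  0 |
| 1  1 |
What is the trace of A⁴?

2

A = I + N where N = [[0, 0], [1, 0]] is strictly lower-triangular, so N² = 0.
(I + N)⁴ = I + 4·N = [[1, 0], [4, 1]].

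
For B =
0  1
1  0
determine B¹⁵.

B² = I (check: tr B = 0 and det B = −1), so B¹⁵ = B since 15 is odd.

[[0, 1], [1, 0]]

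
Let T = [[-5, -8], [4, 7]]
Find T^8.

tr T = 2 and det T = -3, so the characteristic polynomial is λ² − (2)λ + (-3) with roots -1 and 3.
Eigenvectors give P = [[2, 1], [-1, -1]] with P⁻¹ = [[1, 1], [-1, -2]], and T = P·diag(-1, 3)·P⁻¹.
Then T^8 = P·diag(1, 6561)·P⁻¹ = [[2, 6561], [-1, -6561]] · [[1, 1], [-1, -2]] = [[-6559, -13120], [6560, 13121]].

[[-6559, -13120], [6560, 13121]]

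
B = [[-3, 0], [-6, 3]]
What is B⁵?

tr B = 0 and det B = -9, so the characteristic polynomial is λ² − (0)λ + (-9) with roots 3 and -3.
Eigenvectors give P = [[0, 1], [1, 1]] with P⁻¹ = [[-1, 1], [1, 0]], and B = P·diag(3, -3)·P⁻¹.
Then B⁵ = P·diag(243, -243)·P⁻¹ = [[0, -243], [243, -243]] · [[-1, 1], [1, 0]] = [[-243, 0], [-486, 243]].

[[-243, 0], [-486, 243]]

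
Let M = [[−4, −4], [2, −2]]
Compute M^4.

M^2 = [[8, 24], [−12, −4]]
M^3 = [[16, −80], [40, 56]]
M^4 = [[−224, 96], [−48, −272]]

[[−224, 96], [−48, −272]]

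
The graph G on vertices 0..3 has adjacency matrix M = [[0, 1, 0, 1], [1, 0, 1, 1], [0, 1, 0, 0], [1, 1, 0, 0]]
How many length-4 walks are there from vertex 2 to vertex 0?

The number of length-4 walks from vertex 2 to vertex 0 is entry (2,0) of M⁴, where M is the adjacency matrix.
M² = [[2, 1, 1, 1], [1, 3, 0, 1], [1, 0, 1, 1], [1, 1, 1, 2]]
M³ = [[2, 4, 1, 3], [4, 2, 3, 4], [1, 3, 0, 1], [3, 4, 1, 2]]
M⁴ = [[7, 6, 4, 6], [6, 11, 2, 6], [4, 2, 3, 4], [6, 6, 4, 7]]

4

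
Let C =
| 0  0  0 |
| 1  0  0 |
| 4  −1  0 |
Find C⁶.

C is strictly triangular, hence nilpotent: C³ = 0, so C⁶ = 0.

[[0, 0, 0], [0, 0, 0], [0, 0, 0]]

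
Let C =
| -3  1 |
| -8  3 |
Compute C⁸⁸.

[[1, 0], [0, 1]]

C² = I (check: tr C = 0 and det C = -1), so C⁸⁸ = I since 88 is even.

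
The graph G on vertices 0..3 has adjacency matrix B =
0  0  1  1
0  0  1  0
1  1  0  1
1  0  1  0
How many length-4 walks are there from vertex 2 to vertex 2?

11

The number of length-4 walks from vertex 2 to vertex 2 is entry (2,2) of B⁴, where B is the adjacency matrix.
B² = [[2, 1, 1, 1], [1, 1, 0, 1], [1, 0, 3, 1], [1, 1, 1, 2]]
B³ = [[2, 1, 4, 3], [1, 0, 3, 1], [4, 3, 2, 4], [3, 1, 4, 2]]
B⁴ = [[7, 4, 6, 6], [4, 3, 2, 4], [6, 2, 11, 6], [6, 4, 6, 7]]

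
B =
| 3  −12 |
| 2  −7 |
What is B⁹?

tr B = −4 and det B = 3, so the characteristic polynomial is λ² − (−4)λ + (3) with roots −3 and −1.
Eigenvectors give P = [[−2, −3], [−1, −1]] with P⁻¹ = [[1, −3], [−1, 2]], and B = P·diag(−3, −1)·P⁻¹.
Then B⁹ = P·diag(−19683, −1)·P⁻¹ = [[39366, 3], [19683, 1]] · [[1, −3], [−1, 2]] = [[39363, −118092], [19682, −59047]].

[[39363, −118092], [19682, −59047]]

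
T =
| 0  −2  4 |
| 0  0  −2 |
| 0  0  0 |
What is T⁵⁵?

T is strictly triangular, hence nilpotent: T³ = 0, so T⁵⁵ = 0.

[[0, 0, 0], [0, 0, 0], [0, 0, 0]]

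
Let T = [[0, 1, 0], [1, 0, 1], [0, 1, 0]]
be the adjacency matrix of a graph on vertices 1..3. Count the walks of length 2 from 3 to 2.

0

The number of length-2 walks from vertex 3 to vertex 2 is entry (3,2) of T^2, where T is the adjacency matrix.
T^2 = [[1, 0, 1], [0, 2, 0], [1, 0, 1]]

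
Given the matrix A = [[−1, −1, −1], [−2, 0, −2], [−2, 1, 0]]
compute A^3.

[[−11, −2, −5], [−10, −4, −6], [−4, 0, −4]]

A^2 = [[5, 0, 3], [6, 0, 2], [0, 2, 0]]
A^3 = [[−11, −2, −5], [−10, −4, −6], [−4, 0, −4]]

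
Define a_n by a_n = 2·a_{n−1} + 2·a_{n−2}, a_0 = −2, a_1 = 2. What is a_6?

With companion matrix B = [[2, 2], [1, 0]], [a_n, a_{n−1}]ᵀ = B·[a_{n−1}, a_{n−2}]ᵀ, so [a_6, a_5]ᵀ = B⁵·[a_1, a_0]ᵀ.
B⁵ = [[120, 88], [44, 32]], giving [a_6, a_5]ᵀ = [[64], [24]].

64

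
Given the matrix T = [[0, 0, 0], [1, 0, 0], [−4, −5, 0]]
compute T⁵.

T is strictly triangular, hence nilpotent: T³ = 0, so T⁵ = 0.

[[0, 0, 0], [0, 0, 0], [0, 0, 0]]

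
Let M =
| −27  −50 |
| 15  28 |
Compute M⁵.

[[−1407, −2750], [825, 1618]]

tr M = 1 and det M = −6, so the characteristic polynomial is λ² − (1)λ + (−6) with roots 3 and −2.
Eigenvectors give P = [[5, 2], [−3, −1]] with P⁻¹ = [[−1, −2], [3, 5]], and M = P·diag(3, −2)·P⁻¹.
Then M⁵ = P·diag(243, −32)·P⁻¹ = [[1215, −64], [−729, 32]] · [[−1, −2], [3, 5]] = [[−1407, −2750], [825, 1618]].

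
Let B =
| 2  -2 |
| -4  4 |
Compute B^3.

[[72, -72], [-144, 144]]

B^2 = [[12, -12], [-24, 24]]
B^3 = [[72, -72], [-144, 144]]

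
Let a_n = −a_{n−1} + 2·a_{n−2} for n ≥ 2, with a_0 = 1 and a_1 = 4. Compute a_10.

With companion matrix C = [[−1, 2], [1, 0]], [a_n, a_{n−1}]ᵀ = C·[a_{n−1}, a_{n−2}]ᵀ, so [a_10, a_9]ᵀ = C^9·[a_1, a_0]ᵀ.
C^9 = [[−341, 342], [171, −170]], giving [a_10, a_9]ᵀ = [[−1022], [514]].

−1022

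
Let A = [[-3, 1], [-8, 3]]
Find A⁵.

A² = I (check: tr A = 0 and det A = -1), so A⁵ = A since 5 is odd.

[[-3, 1], [-8, 3]]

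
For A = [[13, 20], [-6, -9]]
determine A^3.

[[157, 260], [-78, -129]]

tr A = 4 and det A = 3, so the characteristic polynomial is λ² − (4)λ + (3) with roots 3 and 1.
Eigenvectors give P = [[-2, -5], [1, 3]] with P⁻¹ = [[-3, -5], [1, 2]], and A = P·diag(3, 1)·P⁻¹.
Then A^3 = P·diag(27, 1)·P⁻¹ = [[-54, -5], [27, 3]] · [[-3, -5], [1, 2]] = [[157, 260], [-78, -129]].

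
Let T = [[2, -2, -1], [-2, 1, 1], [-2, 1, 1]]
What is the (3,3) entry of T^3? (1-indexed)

18

T^2 = [[10, -7, -5], [-8, 6, 4], [-8, 6, 4]]
T^3 = [[44, -32, -22], [-36, 26, 18], [-36, 26, 18]]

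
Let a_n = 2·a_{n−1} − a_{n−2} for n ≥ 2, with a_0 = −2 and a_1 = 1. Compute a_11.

With companion matrix C = [[2, −1], [1, 0]], [a_n, a_{n−1}]ᵀ = C·[a_{n−1}, a_{n−2}]ᵀ, so [a_11, a_10]ᵀ = C¹⁰·[a_1, a_0]ᵀ.
C¹⁰ = [[11, −10], [10, −9]], giving [a_11, a_10]ᵀ = [[31], [28]].

31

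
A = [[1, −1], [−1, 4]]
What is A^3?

A^2 = [[2, −5], [−5, 17]]
A^3 = [[7, −22], [−22, 73]]

[[7, −22], [−22, 73]]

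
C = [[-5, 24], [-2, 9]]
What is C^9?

[[-59045, 236184], [-19682, 78729]]

tr C = 4 and det C = 3, so the characteristic polynomial is λ² − (4)λ + (3) with roots 3 and 1.
Eigenvectors give P = [[3, 4], [1, 1]] with P⁻¹ = [[-1, 4], [1, -3]], and C = P·diag(3, 1)·P⁻¹.
Then C^9 = P·diag(19683, 1)·P⁻¹ = [[59049, 4], [19683, 1]] · [[-1, 4], [1, -3]] = [[-59045, 236184], [-19682, 78729]].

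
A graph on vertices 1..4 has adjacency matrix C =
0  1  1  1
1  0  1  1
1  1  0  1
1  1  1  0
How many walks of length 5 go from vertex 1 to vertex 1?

60

The number of length-5 walks from vertex 1 to vertex 1 is entry (1,1) of C⁵, where C is the adjacency matrix.
C² = [[3, 2, 2, 2], [2, 3, 2, 2], [2, 2, 3, 2], [2, 2, 2, 3]]
C³ = [[6, 7, 7, 7], [7, 6, 7, 7], [7, 7, 6, 7], [7, 7, 7, 6]]
C⁴ = [[21, 20, 20, 20], [20, 21, 20, 20], [20, 20, 21, 20], [20, 20, 20, 21]]
C⁵ = [[60, 61, 61, 61], [61, 60, 61, 61], [61, 61, 60, 61], [61, 61, 61, 60]]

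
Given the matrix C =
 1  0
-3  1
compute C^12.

C = I + N where N = [[0, 0], [-3, 0]] is strictly lower-triangular, so N^2 = 0.
(I + N)^12 = I + 12·N = [[1, 0], [-36, 1]].

[[1, 0], [-36, 1]]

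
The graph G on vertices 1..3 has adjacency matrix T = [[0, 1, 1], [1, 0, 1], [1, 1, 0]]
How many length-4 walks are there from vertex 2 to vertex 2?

The number of length-4 walks from vertex 2 to vertex 2 is entry (2,2) of T^4, where T is the adjacency matrix.
T^2 = [[2, 1, 1], [1, 2, 1], [1, 1, 2]]
T^3 = [[2, 3, 3], [3, 2, 3], [3, 3, 2]]
T^4 = [[6, 5, 5], [5, 6, 5], [5, 5, 6]]

6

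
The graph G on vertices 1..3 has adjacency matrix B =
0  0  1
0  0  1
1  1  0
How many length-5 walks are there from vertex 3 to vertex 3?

0

The number of length-5 walks from vertex 3 to vertex 3 is entry (3,3) of B^5, where B is the adjacency matrix.
B^2 = [[1, 1, 0], [1, 1, 0], [0, 0, 2]]
B^3 = [[0, 0, 2], [0, 0, 2], [2, 2, 0]]
B^4 = [[2, 2, 0], [2, 2, 0], [0, 0, 4]]
B^5 = [[0, 0, 4], [0, 0, 4], [4, 4, 0]]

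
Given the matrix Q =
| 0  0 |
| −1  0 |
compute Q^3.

[[0, 0], [0, 0]]

Q is strictly triangular, hence nilpotent: Q^2 = 0, so Q^3 = 0.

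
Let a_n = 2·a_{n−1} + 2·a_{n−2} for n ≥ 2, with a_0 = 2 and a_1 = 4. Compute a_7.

1792

With companion matrix C = [[2, 2], [1, 0]], [a_n, a_{n−1}]ᵀ = C·[a_{n−1}, a_{n−2}]ᵀ, so [a_7, a_6]ᵀ = C⁶·[a_1, a_0]ᵀ.
C⁶ = [[328, 240], [120, 88]], giving [a_7, a_6]ᵀ = [[1792], [656]].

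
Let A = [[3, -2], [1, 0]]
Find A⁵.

tr A = 3 and det A = 2, so the characteristic polynomial is λ² − (3)λ + (2) with roots 1 and 2.
Eigenvectors give P = [[-1, -2], [-1, -1]] with P⁻¹ = [[1, -2], [-1, 1]], and A = P·diag(1, 2)·P⁻¹.
Then A⁵ = P·diag(1, 32)·P⁻¹ = [[-1, -64], [-1, -32]] · [[1, -2], [-1, 1]] = [[63, -62], [31, -30]].

[[63, -62], [31, -30]]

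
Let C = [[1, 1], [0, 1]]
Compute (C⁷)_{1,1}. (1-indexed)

1

C = I + N where N = [[0, 1], [0, 0]] is strictly upper-triangular, so N² = 0.
(I + N)⁷ = I + 7·N = [[1, 7], [0, 1]].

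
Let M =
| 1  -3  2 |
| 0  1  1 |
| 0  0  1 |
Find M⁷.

M = I + N where N = [[0, -3, 2], [0, 0, 1], [0, 0, 0]] is strictly upper-triangular, so N³ = 0.
(I + N)⁷ = I + 7·N + 21·N² = [[1, -21, -49], [0, 1, 7], [0, 0, 1]].

[[1, -21, -49], [0, 1, 7], [0, 0, 1]]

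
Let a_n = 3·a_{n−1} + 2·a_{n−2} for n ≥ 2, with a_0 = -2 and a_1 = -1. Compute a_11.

-602255

With companion matrix T = [[3, 2], [1, 0]], [a_n, a_{n−1}]ᵀ = T·[a_{n−1}, a_{n−2}]ᵀ, so [a_11, a_10]ᵀ = T¹⁰·[a_1, a_0]ᵀ.
T¹⁰ = [[283667, 159294], [79647, 44726]], giving [a_11, a_10]ᵀ = [[-602255], [-169099]].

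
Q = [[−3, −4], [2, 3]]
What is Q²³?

Q² = I (check: tr Q = 0 and det Q = −1), so Q²³ = Q since 23 is odd.

[[−3, −4], [2, 3]]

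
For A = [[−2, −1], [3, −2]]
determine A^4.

[[−47, 8], [−24, −47]]

A^2 = [[1, 4], [−12, 1]]
A^3 = [[10, −9], [27, 10]]
A^4 = [[−47, 8], [−24, −47]]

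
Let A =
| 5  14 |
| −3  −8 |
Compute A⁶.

tr A = −3 and det A = 2, so the characteristic polynomial is λ² − (−3)λ + (2) with roots −2 and −1.
Eigenvectors give P = [[−2, 7], [1, −3]] with P⁻¹ = [[3, 7], [1, 2]], and A = P·diag(−2, −1)·P⁻¹.
Then A⁶ = P·diag(64, 1)·P⁻¹ = [[−128, 7], [64, −3]] · [[3, 7], [1, 2]] = [[−377, −882], [189, 442]].

[[−377, −882], [189, 442]]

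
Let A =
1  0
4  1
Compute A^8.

[[1, 0], [32, 1]]

A = I + N where N = [[0, 0], [4, 0]] is strictly lower-triangular, so N^2 = 0.
(I + N)^8 = I + 8·N = [[1, 0], [32, 1]].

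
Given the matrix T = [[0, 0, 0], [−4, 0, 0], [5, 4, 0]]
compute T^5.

[[0, 0, 0], [0, 0, 0], [0, 0, 0]]

T is strictly triangular, hence nilpotent: T^3 = 0, so T^5 = 0.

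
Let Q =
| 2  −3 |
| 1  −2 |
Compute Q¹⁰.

Q² = I (check: tr Q = 0 and det Q = −1), so Q¹⁰ = I since 10 is even.

[[1, 0], [0, 1]]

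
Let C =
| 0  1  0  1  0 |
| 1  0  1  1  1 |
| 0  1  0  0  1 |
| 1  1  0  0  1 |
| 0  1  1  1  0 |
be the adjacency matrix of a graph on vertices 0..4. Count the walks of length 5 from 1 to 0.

45

The number of length-5 walks from vertex 1 to vertex 0 is entry (1,0) of C⁵, where C is the adjacency matrix.
C² = [[2, 1, 1, 1, 2], [1, 4, 1, 2, 2], [1, 1, 2, 2, 1], [1, 2, 2, 3, 1], [2, 2, 1, 1, 3]]
C³ = [[2, 6, 3, 5, 3], [6, 6, 6, 7, 7], [3, 6, 2, 3, 5], [5, 7, 3, 4, 7], [3, 7, 5, 7, 4]]
C⁴ = [[11, 13, 9, 11, 14], [13, 26, 13, 19, 19], [9, 13, 11, 14, 11], [11, 19, 14, 19, 14], [14, 19, 11, 14, 19]]
C⁵ = [[24, 45, 27, 38, 33], [45, 64, 45, 58, 58], [27, 45, 24, 33, 38], [38, 58, 33, 44, 52], [33, 58, 38, 52, 44]]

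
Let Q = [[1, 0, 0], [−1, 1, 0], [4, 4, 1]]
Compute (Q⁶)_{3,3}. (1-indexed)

1

Q = I + N where N = [[0, 0, 0], [−1, 0, 0], [4, 4, 0]] is strictly lower-triangular, so N³ = 0.
(I + N)⁶ = I + 6·N + 15·N² = [[1, 0, 0], [−6, 1, 0], [−36, 24, 1]].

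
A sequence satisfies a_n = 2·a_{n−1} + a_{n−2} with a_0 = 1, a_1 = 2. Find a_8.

985

With companion matrix C = [[2, 1], [1, 0]], [a_n, a_{n−1}]ᵀ = C·[a_{n−1}, a_{n−2}]ᵀ, so [a_8, a_7]ᵀ = C⁷·[a_1, a_0]ᵀ.
C⁷ = [[408, 169], [169, 70]], giving [a_8, a_7]ᵀ = [[985], [408]].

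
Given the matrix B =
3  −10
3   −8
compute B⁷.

[[10167, −20590], [6177, −12482]]

tr B = −5 and det B = 6, so the characteristic polynomial is λ² − (−5)λ + (6) with roots −3 and −2.
Eigenvectors give P = [[−5, 2], [−3, 1]] with P⁻¹ = [[1, −2], [3, −5]], and B = P·diag(−3, −2)·P⁻¹.
Then B⁷ = P·diag(−2187, −128)·P⁻¹ = [[10935, −256], [6561, −128]] · [[1, −2], [3, −5]] = [[10167, −20590], [6177, −12482]].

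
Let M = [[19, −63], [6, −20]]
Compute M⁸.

tr M = −1 and det M = −2, so the characteristic polynomial is λ² − (−1)λ + (−2) with roots 1 and −2.
Eigenvectors give P = [[−7, 3], [−2, 1]] with P⁻¹ = [[−1, 3], [−2, 7]], and M = P·diag(1, −2)·P⁻¹.
Then M⁸ = P·diag(1, 256)·P⁻¹ = [[−7, 768], [−2, 256]] · [[−1, 3], [−2, 7]] = [[−1529, 5355], [−510, 1786]].

[[−1529, 5355], [−510, 1786]]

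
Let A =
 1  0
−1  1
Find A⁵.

A = I + N where N = [[0, 0], [−1, 0]] is strictly lower-triangular, so N² = 0.
(I + N)⁵ = I + 5·N = [[1, 0], [−5, 1]].

[[1, 0], [−5, 1]]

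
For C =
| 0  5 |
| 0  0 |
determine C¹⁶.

C is strictly triangular, hence nilpotent: C² = 0, so C¹⁶ = 0.

[[0, 0], [0, 0]]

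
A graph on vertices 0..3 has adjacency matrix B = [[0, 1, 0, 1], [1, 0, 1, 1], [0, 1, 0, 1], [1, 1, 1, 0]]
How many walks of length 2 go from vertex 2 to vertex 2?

The number of length-2 walks from vertex 2 to vertex 2 is entry (2,2) of B^2, where B is the adjacency matrix.
B^2 = [[2, 1, 2, 1], [1, 3, 1, 2], [2, 1, 2, 1], [1, 2, 1, 3]]

2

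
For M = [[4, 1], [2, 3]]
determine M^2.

[[18, 7], [14, 11]]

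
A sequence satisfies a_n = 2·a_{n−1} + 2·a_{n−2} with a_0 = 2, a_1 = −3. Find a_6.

With companion matrix T = [[2, 2], [1, 0]], [a_n, a_{n−1}]ᵀ = T·[a_{n−1}, a_{n−2}]ᵀ, so [a_6, a_5]ᵀ = T⁵·[a_1, a_0]ᵀ.
T⁵ = [[120, 88], [44, 32]], giving [a_6, a_5]ᵀ = [[−184], [−68]].

−184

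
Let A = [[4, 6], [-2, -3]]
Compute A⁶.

A² = A (a projection; rank 1, trace 1), so A⁶ = A.

[[4, 6], [-2, -3]]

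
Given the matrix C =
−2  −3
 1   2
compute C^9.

C² = I (check: tr C = 0 and det C = −1), so C^9 = C since 9 is odd.

[[−2, −3], [1, 2]]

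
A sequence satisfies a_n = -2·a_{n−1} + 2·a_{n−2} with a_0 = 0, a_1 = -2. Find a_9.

-4896

With companion matrix B = [[-2, 2], [1, 0]], [a_n, a_{n−1}]ᵀ = B·[a_{n−1}, a_{n−2}]ᵀ, so [a_9, a_8]ᵀ = B^8·[a_1, a_0]ᵀ.
B^8 = [[2448, -1792], [-896, 656]], giving [a_9, a_8]ᵀ = [[-4896], [1792]].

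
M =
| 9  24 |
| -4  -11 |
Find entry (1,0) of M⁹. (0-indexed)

tr M = -2 and det M = -3, so the characteristic polynomial is λ² − (-2)λ + (-3) with roots 1 and -3.
Eigenvectors give P = [[3, -2], [-1, 1]] with P⁻¹ = [[1, 2], [1, 3]], and M = P·diag(1, -3)·P⁻¹.
Then M⁹ = P·diag(1, -19683)·P⁻¹ = [[3, 39366], [-1, -19683]] · [[1, 2], [1, 3]] = [[39369, 118104], [-19684, -59051]].

-19684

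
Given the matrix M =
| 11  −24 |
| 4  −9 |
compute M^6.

tr M = 2 and det M = −3, so the characteristic polynomial is λ² − (2)λ + (−3) with roots −1 and 3.
Eigenvectors give P = [[2, −3], [1, −1]] with P⁻¹ = [[−1, 3], [−1, 2]], and M = P·diag(−1, 3)·P⁻¹.
Then M^6 = P·diag(1, 729)·P⁻¹ = [[2, −2187], [1, −729]] · [[−1, 3], [−1, 2]] = [[2185, −4368], [728, −1455]].

[[2185, −4368], [728, −1455]]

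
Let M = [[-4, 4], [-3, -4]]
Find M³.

[[80, 144], [-108, 80]]

M² = [[4, -32], [24, 4]]
M³ = [[80, 144], [-108, 80]]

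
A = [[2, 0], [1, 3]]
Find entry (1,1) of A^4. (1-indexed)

tr A = 5 and det A = 6, so the characteristic polynomial is λ² − (5)λ + (6) with roots 3 and 2.
Eigenvectors give P = [[0, -1], [1, 1]] with P⁻¹ = [[1, 1], [-1, 0]], and A = P·diag(3, 2)·P⁻¹.
Then A^4 = P·diag(81, 16)·P⁻¹ = [[0, -16], [81, 16]] · [[1, 1], [-1, 0]] = [[16, 0], [65, 81]].

16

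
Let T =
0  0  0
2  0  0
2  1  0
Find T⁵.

T is strictly triangular, hence nilpotent: T³ = 0, so T⁵ = 0.

[[0, 0, 0], [0, 0, 0], [0, 0, 0]]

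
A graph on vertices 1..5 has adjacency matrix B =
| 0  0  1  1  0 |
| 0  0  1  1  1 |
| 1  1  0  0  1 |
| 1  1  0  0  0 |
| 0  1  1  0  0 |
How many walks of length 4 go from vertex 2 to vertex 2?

15

The number of length-4 walks from vertex 2 to vertex 2 is entry (2,2) of B⁴, where B is the adjacency matrix.
B² = [[2, 2, 0, 0, 1], [2, 3, 1, 0, 1], [0, 1, 3, 2, 1], [0, 0, 2, 2, 1], [1, 1, 1, 1, 2]]
B³ = [[0, 1, 5, 4, 2], [1, 2, 6, 5, 4], [5, 6, 2, 1, 4], [4, 5, 1, 0, 2], [2, 4, 4, 2, 2]]
B⁴ = [[9, 11, 3, 1, 6], [11, 15, 7, 3, 8], [3, 7, 15, 11, 8], [1, 3, 11, 9, 6], [6, 8, 8, 6, 8]]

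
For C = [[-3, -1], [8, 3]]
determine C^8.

C² = I (check: tr C = 0 and det C = -1), so C^8 = I since 8 is even.

[[1, 0], [0, 1]]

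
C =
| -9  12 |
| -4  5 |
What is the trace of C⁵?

tr C = -4 and det C = 3, so the characteristic polynomial is λ² − (-4)λ + (3) with roots -3 and -1.
Eigenvectors give P = [[2, 3], [1, 2]] with P⁻¹ = [[2, -3], [-1, 2]], and C = P·diag(-3, -1)·P⁻¹.
Then C⁵ = P·diag(-243, -1)·P⁻¹ = [[-486, -3], [-243, -2]] · [[2, -3], [-1, 2]] = [[-969, 1452], [-484, 725]].

-244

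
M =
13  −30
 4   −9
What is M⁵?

tr M = 4 and det M = 3, so the characteristic polynomial is λ² − (4)λ + (3) with roots 3 and 1.
Eigenvectors give P = [[3, −5], [1, −2]] with P⁻¹ = [[2, −5], [1, −3]], and M = P·diag(3, 1)·P⁻¹.
Then M⁵ = P·diag(243, 1)·P⁻¹ = [[729, −5], [243, −2]] · [[2, −5], [1, −3]] = [[1453, −3630], [484, −1209]].

[[1453, −3630], [484, −1209]]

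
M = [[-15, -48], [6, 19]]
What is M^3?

tr M = 4 and det M = 3, so the characteristic polynomial is λ² − (4)λ + (3) with roots 3 and 1.
Eigenvectors give P = [[-8, -3], [3, 1]] with P⁻¹ = [[1, 3], [-3, -8]], and M = P·diag(3, 1)·P⁻¹.
Then M^3 = P·diag(27, 1)·P⁻¹ = [[-216, -3], [81, 1]] · [[1, 3], [-3, -8]] = [[-207, -624], [78, 235]].

[[-207, -624], [78, 235]]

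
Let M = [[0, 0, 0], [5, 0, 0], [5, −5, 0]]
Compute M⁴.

M is strictly triangular, hence nilpotent: M³ = 0, so M⁴ = 0.

[[0, 0, 0], [0, 0, 0], [0, 0, 0]]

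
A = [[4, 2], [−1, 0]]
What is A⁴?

[[164, 96], [−48, −28]]

A² = [[14, 8], [−4, −2]]
A³ = [[48, 28], [−14, −8]]
A⁴ = [[164, 96], [−48, −28]]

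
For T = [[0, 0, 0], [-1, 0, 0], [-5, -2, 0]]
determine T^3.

[[0, 0, 0], [0, 0, 0], [0, 0, 0]]

T is strictly triangular, hence nilpotent: T^3 = 0, so T^3 = 0.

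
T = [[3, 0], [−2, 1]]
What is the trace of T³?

28

tr T = 4 and det T = 3, so the characteristic polynomial is λ² − (4)λ + (3) with roots 1 and 3.
Eigenvectors give P = [[0, −1], [−1, 1]] with P⁻¹ = [[−1, −1], [−1, 0]], and T = P·diag(1, 3)·P⁻¹.
Then T³ = P·diag(1, 27)·P⁻¹ = [[0, −27], [−1, 27]] · [[−1, −1], [−1, 0]] = [[27, 0], [−26, 1]].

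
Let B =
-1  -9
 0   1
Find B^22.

[[1, 0], [0, 1]]

B² = I (check: tr B = 0 and det B = -1), so B^22 = I since 22 is even.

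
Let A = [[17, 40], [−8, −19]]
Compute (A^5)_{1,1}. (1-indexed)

977

tr A = −2 and det A = −3, so the characteristic polynomial is λ² − (−2)λ + (−3) with roots 1 and −3.
Eigenvectors give P = [[5, −2], [−2, 1]] with P⁻¹ = [[1, 2], [2, 5]], and A = P·diag(1, −3)·P⁻¹.
Then A^5 = P·diag(1, −243)·P⁻¹ = [[5, 486], [−2, −243]] · [[1, 2], [2, 5]] = [[977, 2440], [−488, −1219]].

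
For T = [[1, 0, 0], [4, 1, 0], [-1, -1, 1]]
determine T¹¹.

T = I + N where N = [[0, 0, 0], [4, 0, 0], [-1, -1, 0]] is strictly lower-triangular, so N³ = 0.
(I + N)¹¹ = I + 11·N + 55·N² = [[1, 0, 0], [44, 1, 0], [-231, -11, 1]].

[[1, 0, 0], [44, 1, 0], [-231, -11, 1]]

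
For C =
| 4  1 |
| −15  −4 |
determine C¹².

[[1, 0], [0, 1]]

C² = I (check: tr C = 0 and det C = −1), so C¹² = I since 12 is even.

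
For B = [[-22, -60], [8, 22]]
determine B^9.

[[-5632, -15360], [2048, 5632]]

tr B = 0 and det B = -4, so the characteristic polynomial is λ² − (0)λ + (-4) with roots -2 and 2.
Eigenvectors give P = [[-3, -5], [1, 2]] with P⁻¹ = [[-2, -5], [1, 3]], and B = P·diag(-2, 2)·P⁻¹.
Then B^9 = P·diag(-512, 512)·P⁻¹ = [[1536, -2560], [-512, 1024]] · [[-2, -5], [1, 3]] = [[-5632, -15360], [2048, 5632]].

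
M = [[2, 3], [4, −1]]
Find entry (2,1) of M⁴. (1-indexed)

M² = [[16, 3], [4, 13]]
M³ = [[44, 45], [60, −1]]
M⁴ = [[268, 87], [116, 181]]

116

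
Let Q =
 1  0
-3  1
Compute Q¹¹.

[[1, 0], [-33, 1]]

Q = I + N where N = [[0, 0], [-3, 0]] is strictly lower-triangular, so N² = 0.
(I + N)¹¹ = I + 11·N = [[1, 0], [-33, 1]].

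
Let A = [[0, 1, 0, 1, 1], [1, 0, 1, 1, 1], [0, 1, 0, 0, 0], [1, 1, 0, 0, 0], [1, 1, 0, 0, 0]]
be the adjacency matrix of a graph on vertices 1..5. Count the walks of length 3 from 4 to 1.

5

The number of length-3 walks from vertex 4 to vertex 1 is entry (4,1) of A³, where A is the adjacency matrix.
A² = [[3, 2, 1, 1, 1], [2, 4, 0, 1, 1], [1, 0, 1, 1, 1], [1, 1, 1, 2, 2], [1, 1, 1, 2, 2]]
A³ = [[4, 6, 2, 5, 5], [6, 4, 4, 6, 6], [2, 4, 0, 1, 1], [5, 6, 1, 2, 2], [5, 6, 1, 2, 2]]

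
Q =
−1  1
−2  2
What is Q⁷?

[[−1, 1], [−2, 2]]

Q² = Q (a projection; rank 1, trace 1), so Q⁷ = Q.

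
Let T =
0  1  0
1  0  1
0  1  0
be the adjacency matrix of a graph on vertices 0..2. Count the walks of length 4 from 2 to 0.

2

The number of length-4 walks from vertex 2 to vertex 0 is entry (2,0) of T⁴, where T is the adjacency matrix.
T² = [[1, 0, 1], [0, 2, 0], [1, 0, 1]]
T³ = [[0, 2, 0], [2, 0, 2], [0, 2, 0]]
T⁴ = [[2, 0, 2], [0, 4, 0], [2, 0, 2]]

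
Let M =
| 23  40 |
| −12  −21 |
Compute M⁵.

tr M = 2 and det M = −3, so the characteristic polynomial is λ² − (2)λ + (−3) with roots 3 and −1.
Eigenvectors give P = [[−2, 5], [1, −3]] with P⁻¹ = [[−3, −5], [−1, −2]], and M = P·diag(3, −1)·P⁻¹.
Then M⁵ = P·diag(243, −1)·P⁻¹ = [[−486, −5], [243, 3]] · [[−3, −5], [−1, −2]] = [[1463, 2440], [−732, −1221]].

[[1463, 2440], [−732, −1221]]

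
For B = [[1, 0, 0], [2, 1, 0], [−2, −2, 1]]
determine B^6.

B = I + N where N = [[0, 0, 0], [2, 0, 0], [−2, −2, 0]] is strictly lower-triangular, so N^3 = 0.
(I + N)^6 = I + 6·N + 15·N^2 = [[1, 0, 0], [12, 1, 0], [−72, −12, 1]].

[[1, 0, 0], [12, 1, 0], [−72, −12, 1]]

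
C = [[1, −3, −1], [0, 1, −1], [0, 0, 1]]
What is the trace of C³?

3

C = I + N where N = [[0, −3, −1], [0, 0, −1], [0, 0, 0]] is strictly upper-triangular, so N³ = 0.
(I + N)³ = I + 3·N + 3·N² = [[1, −9, 6], [0, 1, −3], [0, 0, 1]].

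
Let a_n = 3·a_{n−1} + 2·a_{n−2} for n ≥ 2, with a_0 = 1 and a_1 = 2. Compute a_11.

726628

With companion matrix A = [[3, 2], [1, 0]], [a_n, a_{n−1}]ᵀ = A·[a_{n−1}, a_{n−2}]ᵀ, so [a_11, a_10]ᵀ = A¹⁰·[a_1, a_0]ᵀ.
A¹⁰ = [[283667, 159294], [79647, 44726]], giving [a_11, a_10]ᵀ = [[726628], [204020]].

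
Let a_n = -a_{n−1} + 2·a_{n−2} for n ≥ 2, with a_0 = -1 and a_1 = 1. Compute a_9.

341

With companion matrix Q = [[-1, 2], [1, 0]], [a_n, a_{n−1}]ᵀ = Q·[a_{n−1}, a_{n−2}]ᵀ, so [a_9, a_8]ᵀ = Q^8·[a_1, a_0]ᵀ.
Q^8 = [[171, -170], [-85, 86]], giving [a_9, a_8]ᵀ = [[341], [-171]].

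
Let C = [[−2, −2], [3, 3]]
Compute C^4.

[[−2, −2], [3, 3]]

C² = C (a projection; rank 1, trace 1), so C^4 = C.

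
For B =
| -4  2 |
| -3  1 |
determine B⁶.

tr B = -3 and det B = 2, so the characteristic polynomial is λ² − (-3)λ + (2) with roots -1 and -2.
Eigenvectors give P = [[2, 1], [3, 1]] with P⁻¹ = [[-1, 1], [3, -2]], and B = P·diag(-1, -2)·P⁻¹.
Then B⁶ = P·diag(1, 64)·P⁻¹ = [[2, 64], [3, 64]] · [[-1, 1], [3, -2]] = [[190, -126], [189, -125]].

[[190, -126], [189, -125]]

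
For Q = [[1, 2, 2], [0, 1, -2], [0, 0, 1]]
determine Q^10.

[[1, 20, -160], [0, 1, -20], [0, 0, 1]]

Q = I + N where N = [[0, 2, 2], [0, 0, -2], [0, 0, 0]] is strictly upper-triangular, so N^3 = 0.
(I + N)^10 = I + 10·N + 45·N^2 = [[1, 20, -160], [0, 1, -20], [0, 0, 1]].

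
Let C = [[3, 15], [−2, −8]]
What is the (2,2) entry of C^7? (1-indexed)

−12482

tr C = −5 and det C = 6, so the characteristic polynomial is λ² − (−5)λ + (6) with roots −2 and −3.
Eigenvectors give P = [[−3, −5], [1, 2]] with P⁻¹ = [[−2, −5], [1, 3]], and C = P·diag(−2, −3)·P⁻¹.
Then C^7 = P·diag(−128, −2187)·P⁻¹ = [[384, 10935], [−128, −4374]] · [[−2, −5], [1, 3]] = [[10167, 30885], [−4118, −12482]].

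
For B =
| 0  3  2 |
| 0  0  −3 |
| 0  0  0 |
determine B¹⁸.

B is strictly triangular, hence nilpotent: B³ = 0, so B¹⁸ = 0.

[[0, 0, 0], [0, 0, 0], [0, 0, 0]]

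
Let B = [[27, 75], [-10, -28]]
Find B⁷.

[[11703, 34725], [-4630, -13762]]

tr B = -1 and det B = -6, so the characteristic polynomial is λ² − (-1)λ + (-6) with roots -3 and 2.
Eigenvectors give P = [[-5, -3], [2, 1]] with P⁻¹ = [[1, 3], [-2, -5]], and B = P·diag(-3, 2)·P⁻¹.
Then B⁷ = P·diag(-2187, 128)·P⁻¹ = [[10935, -384], [-4374, 128]] · [[1, 3], [-2, -5]] = [[11703, 34725], [-4630, -13762]].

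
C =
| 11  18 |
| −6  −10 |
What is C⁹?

tr C = 1 and det C = −2, so the characteristic polynomial is λ² − (1)λ + (−2) with roots −1 and 2.
Eigenvectors give P = [[−3, −2], [2, 1]] with P⁻¹ = [[1, 2], [−2, −3]], and C = P·diag(−1, 2)·P⁻¹.
Then C⁹ = P·diag(−1, 512)·P⁻¹ = [[3, −1024], [−2, 512]] · [[1, 2], [−2, −3]] = [[2051, 3078], [−1026, −1540]].

[[2051, 3078], [−1026, −1540]]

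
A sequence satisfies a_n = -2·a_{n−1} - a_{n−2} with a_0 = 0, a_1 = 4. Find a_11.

With companion matrix T = [[-2, -1], [1, 0]], [a_n, a_{n−1}]ᵀ = T·[a_{n−1}, a_{n−2}]ᵀ, so [a_11, a_10]ᵀ = T¹⁰·[a_1, a_0]ᵀ.
T¹⁰ = [[11, 10], [-10, -9]], giving [a_11, a_10]ᵀ = [[44], [-40]].

44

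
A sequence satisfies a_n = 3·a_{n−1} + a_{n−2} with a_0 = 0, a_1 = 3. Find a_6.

With companion matrix B = [[3, 1], [1, 0]], [a_n, a_{n−1}]ᵀ = B·[a_{n−1}, a_{n−2}]ᵀ, so [a_6, a_5]ᵀ = B⁵·[a_1, a_0]ᵀ.
B⁵ = [[360, 109], [109, 33]], giving [a_6, a_5]ᵀ = [[1080], [327]].

1080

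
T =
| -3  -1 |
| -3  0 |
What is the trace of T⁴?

T² = [[12, 3], [9, 3]]
T³ = [[-45, -12], [-36, -9]]
T⁴ = [[171, 45], [135, 36]]

207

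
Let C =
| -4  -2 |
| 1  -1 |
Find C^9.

tr C = -5 and det C = 6, so the characteristic polynomial is λ² − (-5)λ + (6) with roots -3 and -2.
Eigenvectors give P = [[2, -1], [-1, 1]] with P⁻¹ = [[1, 1], [1, 2]], and C = P·diag(-3, -2)·P⁻¹.
Then C^9 = P·diag(-19683, -512)·P⁻¹ = [[-39366, 512], [19683, -512]] · [[1, 1], [1, 2]] = [[-38854, -38342], [19171, 18659]].

[[-38854, -38342], [19171, 18659]]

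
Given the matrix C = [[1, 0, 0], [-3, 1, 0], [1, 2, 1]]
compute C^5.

C = I + N where N = [[0, 0, 0], [-3, 0, 0], [1, 2, 0]] is strictly lower-triangular, so N^3 = 0.
(I + N)^5 = I + 5·N + 10·N^2 = [[1, 0, 0], [-15, 1, 0], [-55, 10, 1]].

[[1, 0, 0], [-15, 1, 0], [-55, 10, 1]]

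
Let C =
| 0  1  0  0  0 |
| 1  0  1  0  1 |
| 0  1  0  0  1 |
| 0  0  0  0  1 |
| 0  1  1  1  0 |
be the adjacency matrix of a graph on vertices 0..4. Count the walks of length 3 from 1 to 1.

2

The number of length-3 walks from vertex 1 to vertex 1 is entry (1,1) of C³, where C is the adjacency matrix.
C² = [[1, 0, 1, 0, 1], [0, 3, 1, 1, 1], [1, 1, 2, 1, 1], [0, 1, 1, 1, 0], [1, 1, 1, 0, 3]]
C³ = [[0, 3, 1, 1, 1], [3, 2, 4, 1, 5], [1, 4, 2, 1, 4], [1, 1, 1, 0, 3], [1, 5, 4, 3, 2]]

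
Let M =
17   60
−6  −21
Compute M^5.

tr M = −4 and det M = 3, so the characteristic polynomial is λ² − (−4)λ + (3) with roots −3 and −1.
Eigenvectors give P = [[−3, 10], [1, −3]] with P⁻¹ = [[3, 10], [1, 3]], and M = P·diag(−3, −1)·P⁻¹.
Then M^5 = P·diag(−243, −1)·P⁻¹ = [[729, −10], [−243, 3]] · [[3, 10], [1, 3]] = [[2177, 7260], [−726, −2421]].

[[2177, 7260], [−726, −2421]]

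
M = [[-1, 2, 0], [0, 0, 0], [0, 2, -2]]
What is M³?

[[-1, 2, 0], [0, 0, 0], [0, 8, -8]]

M² = [[1, -2, 0], [0, 0, 0], [0, -4, 4]]
M³ = [[-1, 2, 0], [0, 0, 0], [0, 8, -8]]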